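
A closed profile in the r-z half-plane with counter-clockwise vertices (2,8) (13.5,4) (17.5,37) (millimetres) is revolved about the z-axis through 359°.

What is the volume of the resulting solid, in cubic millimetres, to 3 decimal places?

Volume = 13629.534 mm³

Profile (r,z), 3 vertices: (2,8) (13.5,4) (17.5,37)
edge 0: (2,8)→(13.5,4)  cross = 2·4 − 13.5·8 = -100.0000; (r_i+r_j)·cross = 15.5·-100.0000 = -1550.0000
edge 1: (13.5,4)→(17.5,37)  cross = 13.5·37 − 17.5·4 = 429.5000; (r_i+r_j)·cross = 31·429.5000 = 13314.5000
edge 2: (17.5,37)→(2,8)  cross = 17.5·8 − 2·37 = 66.0000; (r_i+r_j)·cross = 19.5·66.0000 = 1287.0000
Σcross = 395.5000 → A = |Σcross|/2 = 197.7500 mm²
Σ(r_i+r_j)·cross = 13051.5000 → first moment M = |Σ|/6 = 2175.2500
R_c = M/A = 2175.2500/197.7500 = 11.0000 mm
θ = 359° = 6.265732 rad
V = θ·R_c·A = 6.265732·11.0000·197.7500 = 13629.534 mm³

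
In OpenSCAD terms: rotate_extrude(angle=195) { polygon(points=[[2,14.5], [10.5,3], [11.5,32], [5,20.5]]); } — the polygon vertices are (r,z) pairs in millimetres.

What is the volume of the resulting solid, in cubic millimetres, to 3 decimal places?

Profile (r,z), 4 vertices: (2,14.5) (10.5,3) (11.5,32) (5,20.5)
edge 0: (2,14.5)→(10.5,3)  cross = 2·3 − 10.5·14.5 = -146.2500; (r_i+r_j)·cross = 12.5·-146.2500 = -1828.1250
edge 1: (10.5,3)→(11.5,32)  cross = 10.5·32 − 11.5·3 = 301.5000; (r_i+r_j)·cross = 22·301.5000 = 6633.0000
edge 2: (11.5,32)→(5,20.5)  cross = 11.5·20.5 − 5·32 = 75.7500; (r_i+r_j)·cross = 16.5·75.7500 = 1249.8750
edge 3: (5,20.5)→(2,14.5)  cross = 5·14.5 − 2·20.5 = 31.5000; (r_i+r_j)·cross = 7·31.5000 = 220.5000
Σcross = 262.5000 → A = |Σcross|/2 = 131.2500 mm²
Σ(r_i+r_j)·cross = 6275.2500 → first moment M = |Σ|/6 = 1045.8750
R_c = M/A = 1045.8750/131.2500 = 7.9686 mm
θ = 195° = 3.403392 rad
V = θ·R_c·A = 3.403392·7.9686·131.2500 = 3559.523 mm³

Volume = 3559.523 mm³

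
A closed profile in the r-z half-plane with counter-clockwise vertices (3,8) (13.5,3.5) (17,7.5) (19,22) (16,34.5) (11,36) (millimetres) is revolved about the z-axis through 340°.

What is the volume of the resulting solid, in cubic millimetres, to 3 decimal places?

Volume = 23386.983 mm³

Profile (r,z), 6 vertices: (3,8) (13.5,3.5) (17,7.5) (19,22) (16,34.5) (11,36)
edge 0: (3,8)→(13.5,3.5)  cross = 3·3.5 − 13.5·8 = -97.5000; (r_i+r_j)·cross = 16.5·-97.5000 = -1608.7500
edge 1: (13.5,3.5)→(17,7.5)  cross = 13.5·7.5 − 17·3.5 = 41.7500; (r_i+r_j)·cross = 30.5·41.7500 = 1273.3750
edge 2: (17,7.5)→(19,22)  cross = 17·22 − 19·7.5 = 231.5000; (r_i+r_j)·cross = 36·231.5000 = 8334.0000
edge 3: (19,22)→(16,34.5)  cross = 19·34.5 − 16·22 = 303.5000; (r_i+r_j)·cross = 35·303.5000 = 10622.5000
edge 4: (16,34.5)→(11,36)  cross = 16·36 − 11·34.5 = 196.5000; (r_i+r_j)·cross = 27·196.5000 = 5305.5000
edge 5: (11,36)→(3,8)  cross = 11·8 − 3·36 = -20.0000; (r_i+r_j)·cross = 14·-20.0000 = -280.0000
Σcross = 655.7500 → A = |Σcross|/2 = 327.8750 mm²
Σ(r_i+r_j)·cross = 23646.6250 → first moment M = |Σ|/6 = 3941.1042
R_c = M/A = 3941.1042/327.8750 = 12.0201 mm
θ = 340° = 5.934119 rad
V = θ·R_c·A = 5.934119·12.0201·327.8750 = 23386.983 mm³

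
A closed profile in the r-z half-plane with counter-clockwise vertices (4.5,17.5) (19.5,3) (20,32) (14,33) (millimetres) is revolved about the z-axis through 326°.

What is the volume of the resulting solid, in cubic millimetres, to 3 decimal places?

Volume = 22195.095 mm³

Profile (r,z), 4 vertices: (4.5,17.5) (19.5,3) (20,32) (14,33)
edge 0: (4.5,17.5)→(19.5,3)  cross = 4.5·3 − 19.5·17.5 = -327.7500; (r_i+r_j)·cross = 24·-327.7500 = -7866.0000
edge 1: (19.5,3)→(20,32)  cross = 19.5·32 − 20·3 = 564.0000; (r_i+r_j)·cross = 39.5·564.0000 = 22278.0000
edge 2: (20,32)→(14,33)  cross = 20·33 − 14·32 = 212.0000; (r_i+r_j)·cross = 34·212.0000 = 7208.0000
edge 3: (14,33)→(4.5,17.5)  cross = 14·17.5 − 4.5·33 = 96.5000; (r_i+r_j)·cross = 18.5·96.5000 = 1785.2500
Σcross = 544.7500 → A = |Σcross|/2 = 272.3750 mm²
Σ(r_i+r_j)·cross = 23405.2500 → first moment M = |Σ|/6 = 3900.8750
R_c = M/A = 3900.8750/272.3750 = 14.3217 mm
θ = 326° = 5.689773 rad
V = θ·R_c·A = 5.689773·14.3217·272.3750 = 22195.095 mm³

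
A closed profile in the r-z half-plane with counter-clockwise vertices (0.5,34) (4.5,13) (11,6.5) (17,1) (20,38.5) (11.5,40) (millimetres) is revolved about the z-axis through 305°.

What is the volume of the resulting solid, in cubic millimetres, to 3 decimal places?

Volume = 30076.608 mm³

Profile (r,z), 6 vertices: (0.5,34) (4.5,13) (11,6.5) (17,1) (20,38.5) (11.5,40)
edge 0: (0.5,34)→(4.5,13)  cross = 0.5·13 − 4.5·34 = -146.5000; (r_i+r_j)·cross = 5·-146.5000 = -732.5000
edge 1: (4.5,13)→(11,6.5)  cross = 4.5·6.5 − 11·13 = -113.7500; (r_i+r_j)·cross = 15.5·-113.7500 = -1763.1250
edge 2: (11,6.5)→(17,1)  cross = 11·1 − 17·6.5 = -99.5000; (r_i+r_j)·cross = 28·-99.5000 = -2786.0000
edge 3: (17,1)→(20,38.5)  cross = 17·38.5 − 20·1 = 634.5000; (r_i+r_j)·cross = 37·634.5000 = 23476.5000
edge 4: (20,38.5)→(11.5,40)  cross = 20·40 − 11.5·38.5 = 357.2500; (r_i+r_j)·cross = 31.5·357.2500 = 11253.3750
edge 5: (11.5,40)→(0.5,34)  cross = 11.5·34 − 0.5·40 = 371.0000; (r_i+r_j)·cross = 12·371.0000 = 4452.0000
Σcross = 1003.0000 → A = |Σcross|/2 = 501.5000 mm²
Σ(r_i+r_j)·cross = 33900.2500 → first moment M = |Σ|/6 = 5650.0417
R_c = M/A = 5650.0417/501.5000 = 11.2663 mm
θ = 305° = 5.323254 rad
V = θ·R_c·A = 5.323254·11.2663·501.5000 = 30076.608 mm³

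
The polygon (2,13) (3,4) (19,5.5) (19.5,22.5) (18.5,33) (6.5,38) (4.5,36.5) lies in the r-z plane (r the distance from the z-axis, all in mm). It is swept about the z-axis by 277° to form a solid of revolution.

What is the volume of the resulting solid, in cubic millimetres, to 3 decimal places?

Profile (r,z), 7 vertices: (2,13) (3,4) (19,5.5) (19.5,22.5) (18.5,33) (6.5,38) (4.5,36.5)
edge 0: (2,13)→(3,4)  cross = 2·4 − 3·13 = -31.0000; (r_i+r_j)·cross = 5·-31.0000 = -155.0000
edge 1: (3,4)→(19,5.5)  cross = 3·5.5 − 19·4 = -59.5000; (r_i+r_j)·cross = 22·-59.5000 = -1309.0000
edge 2: (19,5.5)→(19.5,22.5)  cross = 19·22.5 − 19.5·5.5 = 320.2500; (r_i+r_j)·cross = 38.5·320.2500 = 12329.6250
edge 3: (19.5,22.5)→(18.5,33)  cross = 19.5·33 − 18.5·22.5 = 227.2500; (r_i+r_j)·cross = 38·227.2500 = 8635.5000
edge 4: (18.5,33)→(6.5,38)  cross = 18.5·38 − 6.5·33 = 488.5000; (r_i+r_j)·cross = 25·488.5000 = 12212.5000
edge 5: (6.5,38)→(4.5,36.5)  cross = 6.5·36.5 − 4.5·38 = 66.2500; (r_i+r_j)·cross = 11·66.2500 = 728.7500
edge 6: (4.5,36.5)→(2,13)  cross = 4.5·13 − 2·36.5 = -14.5000; (r_i+r_j)·cross = 6.5·-14.5000 = -94.2500
Σcross = 997.2500 → A = |Σcross|/2 = 498.6250 mm²
Σ(r_i+r_j)·cross = 32348.1250 → first moment M = |Σ|/6 = 5391.3542
R_c = M/A = 5391.3542/498.6250 = 10.8124 mm
θ = 277° = 4.834562 rad
V = θ·R_c·A = 4.834562·10.8124·498.6250 = 26064.836 mm³

Volume = 26064.836 mm³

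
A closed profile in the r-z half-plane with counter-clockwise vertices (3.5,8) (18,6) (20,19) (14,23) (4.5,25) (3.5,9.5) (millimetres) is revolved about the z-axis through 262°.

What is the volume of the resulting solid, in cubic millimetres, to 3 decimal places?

Volume = 12615.490 mm³

Profile (r,z), 6 vertices: (3.5,8) (18,6) (20,19) (14,23) (4.5,25) (3.5,9.5)
edge 0: (3.5,8)→(18,6)  cross = 3.5·6 − 18·8 = -123.0000; (r_i+r_j)·cross = 21.5·-123.0000 = -2644.5000
edge 1: (18,6)→(20,19)  cross = 18·19 − 20·6 = 222.0000; (r_i+r_j)·cross = 38·222.0000 = 8436.0000
edge 2: (20,19)→(14,23)  cross = 20·23 − 14·19 = 194.0000; (r_i+r_j)·cross = 34·194.0000 = 6596.0000
edge 3: (14,23)→(4.5,25)  cross = 14·25 − 4.5·23 = 246.5000; (r_i+r_j)·cross = 18.5·246.5000 = 4560.2500
edge 4: (4.5,25)→(3.5,9.5)  cross = 4.5·9.5 − 3.5·25 = -44.7500; (r_i+r_j)·cross = 8·-44.7500 = -358.0000
edge 5: (3.5,9.5)→(3.5,8)  cross = 3.5·8 − 3.5·9.5 = -5.2500; (r_i+r_j)·cross = 7·-5.2500 = -36.7500
Σcross = 489.5000 → A = |Σcross|/2 = 244.7500 mm²
Σ(r_i+r_j)·cross = 16553.0000 → first moment M = |Σ|/6 = 2758.8333
R_c = M/A = 2758.8333/244.7500 = 11.2720 mm
θ = 262° = 4.572763 rad
V = θ·R_c·A = 4.572763·11.2720·244.7500 = 12615.490 mm³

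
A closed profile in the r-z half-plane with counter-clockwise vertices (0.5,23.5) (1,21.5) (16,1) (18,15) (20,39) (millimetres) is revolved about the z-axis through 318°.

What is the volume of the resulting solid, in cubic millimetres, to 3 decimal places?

Volume = 24244.083 mm³

Profile (r,z), 5 vertices: (0.5,23.5) (1,21.5) (16,1) (18,15) (20,39)
edge 0: (0.5,23.5)→(1,21.5)  cross = 0.5·21.5 − 1·23.5 = -12.7500; (r_i+r_j)·cross = 1.5·-12.7500 = -19.1250
edge 1: (1,21.5)→(16,1)  cross = 1·1 − 16·21.5 = -343.0000; (r_i+r_j)·cross = 17·-343.0000 = -5831.0000
edge 2: (16,1)→(18,15)  cross = 16·15 − 18·1 = 222.0000; (r_i+r_j)·cross = 34·222.0000 = 7548.0000
edge 3: (18,15)→(20,39)  cross = 18·39 − 20·15 = 402.0000; (r_i+r_j)·cross = 38·402.0000 = 15276.0000
edge 4: (20,39)→(0.5,23.5)  cross = 20·23.5 − 0.5·39 = 450.5000; (r_i+r_j)·cross = 20.5·450.5000 = 9235.2500
Σcross = 718.7500 → A = |Σcross|/2 = 359.3750 mm²
Σ(r_i+r_j)·cross = 26209.1250 → first moment M = |Σ|/6 = 4368.1875
R_c = M/A = 4368.1875/359.3750 = 12.1550 mm
θ = 318° = 5.550147 rad
V = θ·R_c·A = 5.550147·12.1550·359.3750 = 24244.083 mm³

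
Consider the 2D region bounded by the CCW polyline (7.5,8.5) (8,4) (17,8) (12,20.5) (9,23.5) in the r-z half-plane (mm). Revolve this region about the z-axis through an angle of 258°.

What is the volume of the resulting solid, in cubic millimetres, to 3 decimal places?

Profile (r,z), 5 vertices: (7.5,8.5) (8,4) (17,8) (12,20.5) (9,23.5)
edge 0: (7.5,8.5)→(8,4)  cross = 7.5·4 − 8·8.5 = -38.0000; (r_i+r_j)·cross = 15.5·-38.0000 = -589.0000
edge 1: (8,4)→(17,8)  cross = 8·8 − 17·4 = -4.0000; (r_i+r_j)·cross = 25·-4.0000 = -100.0000
edge 2: (17,8)→(12,20.5)  cross = 17·20.5 − 12·8 = 252.5000; (r_i+r_j)·cross = 29·252.5000 = 7322.5000
edge 3: (12,20.5)→(9,23.5)  cross = 12·23.5 − 9·20.5 = 97.5000; (r_i+r_j)·cross = 21·97.5000 = 2047.5000
edge 4: (9,23.5)→(7.5,8.5)  cross = 9·8.5 − 7.5·23.5 = -99.7500; (r_i+r_j)·cross = 16.5·-99.7500 = -1645.8750
Σcross = 208.2500 → A = |Σcross|/2 = 104.1250 mm²
Σ(r_i+r_j)·cross = 7035.1250 → first moment M = |Σ|/6 = 1172.5208
R_c = M/A = 1172.5208/104.1250 = 11.2607 mm
θ = 258° = 4.502949 rad
V = θ·R_c·A = 4.502949·11.2607·104.1250 = 5279.802 mm³

Volume = 5279.802 mm³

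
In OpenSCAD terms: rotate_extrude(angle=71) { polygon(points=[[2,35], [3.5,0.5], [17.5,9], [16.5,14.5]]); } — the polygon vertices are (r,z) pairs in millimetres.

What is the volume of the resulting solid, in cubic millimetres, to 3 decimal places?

Volume = 2795.444 mm³

Profile (r,z), 4 vertices: (2,35) (3.5,0.5) (17.5,9) (16.5,14.5)
edge 0: (2,35)→(3.5,0.5)  cross = 2·0.5 − 3.5·35 = -121.5000; (r_i+r_j)·cross = 5.5·-121.5000 = -668.2500
edge 1: (3.5,0.5)→(17.5,9)  cross = 3.5·9 − 17.5·0.5 = 22.7500; (r_i+r_j)·cross = 21·22.7500 = 477.7500
edge 2: (17.5,9)→(16.5,14.5)  cross = 17.5·14.5 − 16.5·9 = 105.2500; (r_i+r_j)·cross = 34·105.2500 = 3578.5000
edge 3: (16.5,14.5)→(2,35)  cross = 16.5·35 − 2·14.5 = 548.5000; (r_i+r_j)·cross = 18.5·548.5000 = 10147.2500
Σcross = 555.0000 → A = |Σcross|/2 = 277.5000 mm²
Σ(r_i+r_j)·cross = 13535.2500 → first moment M = |Σ|/6 = 2255.8750
R_c = M/A = 2255.8750/277.5000 = 8.1293 mm
θ = 71° = 1.239184 rad
V = θ·R_c·A = 1.239184·8.1293·277.5000 = 2795.444 mm³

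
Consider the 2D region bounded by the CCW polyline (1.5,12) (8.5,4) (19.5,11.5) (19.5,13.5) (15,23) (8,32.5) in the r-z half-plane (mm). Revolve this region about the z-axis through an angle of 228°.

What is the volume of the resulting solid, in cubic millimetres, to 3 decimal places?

Profile (r,z), 6 vertices: (1.5,12) (8.5,4) (19.5,11.5) (19.5,13.5) (15,23) (8,32.5)
edge 0: (1.5,12)→(8.5,4)  cross = 1.5·4 − 8.5·12 = -96.0000; (r_i+r_j)·cross = 10·-96.0000 = -960.0000
edge 1: (8.5,4)→(19.5,11.5)  cross = 8.5·11.5 − 19.5·4 = 19.7500; (r_i+r_j)·cross = 28·19.7500 = 553.0000
edge 2: (19.5,11.5)→(19.5,13.5)  cross = 19.5·13.5 − 19.5·11.5 = 39.0000; (r_i+r_j)·cross = 39·39.0000 = 1521.0000
edge 3: (19.5,13.5)→(15,23)  cross = 19.5·23 − 15·13.5 = 246.0000; (r_i+r_j)·cross = 34.5·246.0000 = 8487.0000
edge 4: (15,23)→(8,32.5)  cross = 15·32.5 − 8·23 = 303.5000; (r_i+r_j)·cross = 23·303.5000 = 6980.5000
edge 5: (8,32.5)→(1.5,12)  cross = 8·12 − 1.5·32.5 = 47.2500; (r_i+r_j)·cross = 9.5·47.2500 = 448.8750
Σcross = 559.5000 → A = |Σcross|/2 = 279.7500 mm²
Σ(r_i+r_j)·cross = 17030.3750 → first moment M = |Σ|/6 = 2838.3958
R_c = M/A = 2838.3958/279.7500 = 10.1462 mm
θ = 228° = 3.979351 rad
V = θ·R_c·A = 3.979351·10.1462·279.7500 = 11294.972 mm³

Volume = 11294.972 mm³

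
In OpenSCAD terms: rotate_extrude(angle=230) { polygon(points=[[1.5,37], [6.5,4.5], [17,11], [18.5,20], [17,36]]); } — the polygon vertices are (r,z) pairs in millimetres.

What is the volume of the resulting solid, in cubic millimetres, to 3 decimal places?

Profile (r,z), 5 vertices: (1.5,37) (6.5,4.5) (17,11) (18.5,20) (17,36)
edge 0: (1.5,37)→(6.5,4.5)  cross = 1.5·4.5 − 6.5·37 = -233.7500; (r_i+r_j)·cross = 8·-233.7500 = -1870.0000
edge 1: (6.5,4.5)→(17,11)  cross = 6.5·11 − 17·4.5 = -5.0000; (r_i+r_j)·cross = 23.5·-5.0000 = -117.5000
edge 2: (17,11)→(18.5,20)  cross = 17·20 − 18.5·11 = 136.5000; (r_i+r_j)·cross = 35.5·136.5000 = 4845.7500
edge 3: (18.5,20)→(17,36)  cross = 18.5·36 − 17·20 = 326.0000; (r_i+r_j)·cross = 35.5·326.0000 = 11573.0000
edge 4: (17,36)→(1.5,37)  cross = 17·37 − 1.5·36 = 575.0000; (r_i+r_j)·cross = 18.5·575.0000 = 10637.5000
Σcross = 798.7500 → A = |Σcross|/2 = 399.3750 mm²
Σ(r_i+r_j)·cross = 25068.7500 → first moment M = |Σ|/6 = 4178.1250
R_c = M/A = 4178.1250/399.3750 = 10.4617 mm
θ = 230° = 4.014257 rad
V = θ·R_c·A = 4.014257·10.4617·399.3750 = 16772.069 mm³

Volume = 16772.069 mm³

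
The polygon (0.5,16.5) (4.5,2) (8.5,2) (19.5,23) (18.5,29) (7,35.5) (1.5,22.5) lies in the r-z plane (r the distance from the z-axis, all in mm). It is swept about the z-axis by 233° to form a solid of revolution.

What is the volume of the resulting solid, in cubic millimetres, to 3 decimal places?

Volume = 14718.104 mm³

Profile (r,z), 7 vertices: (0.5,16.5) (4.5,2) (8.5,2) (19.5,23) (18.5,29) (7,35.5) (1.5,22.5)
edge 0: (0.5,16.5)→(4.5,2)  cross = 0.5·2 − 4.5·16.5 = -73.2500; (r_i+r_j)·cross = 5·-73.2500 = -366.2500
edge 1: (4.5,2)→(8.5,2)  cross = 4.5·2 − 8.5·2 = -8.0000; (r_i+r_j)·cross = 13·-8.0000 = -104.0000
edge 2: (8.5,2)→(19.5,23)  cross = 8.5·23 − 19.5·2 = 156.5000; (r_i+r_j)·cross = 28·156.5000 = 4382.0000
edge 3: (19.5,23)→(18.5,29)  cross = 19.5·29 − 18.5·23 = 140.0000; (r_i+r_j)·cross = 38·140.0000 = 5320.0000
edge 4: (18.5,29)→(7,35.5)  cross = 18.5·35.5 − 7·29 = 453.7500; (r_i+r_j)·cross = 25.5·453.7500 = 11570.6250
edge 5: (7,35.5)→(1.5,22.5)  cross = 7·22.5 − 1.5·35.5 = 104.2500; (r_i+r_j)·cross = 8.5·104.2500 = 886.1250
edge 6: (1.5,22.5)→(0.5,16.5)  cross = 1.5·16.5 − 0.5·22.5 = 13.5000; (r_i+r_j)·cross = 2·13.5000 = 27.0000
Σcross = 786.7500 → A = |Σcross|/2 = 393.3750 mm²
Σ(r_i+r_j)·cross = 21715.5000 → first moment M = |Σ|/6 = 3619.2500
R_c = M/A = 3619.2500/393.3750 = 9.2005 mm
θ = 233° = 4.066617 rad
V = θ·R_c·A = 4.066617·9.2005·393.3750 = 14718.104 mm³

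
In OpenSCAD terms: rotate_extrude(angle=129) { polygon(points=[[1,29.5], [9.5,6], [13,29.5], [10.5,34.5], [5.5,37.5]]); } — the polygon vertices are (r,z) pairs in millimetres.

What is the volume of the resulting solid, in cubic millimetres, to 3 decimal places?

Profile (r,z), 5 vertices: (1,29.5) (9.5,6) (13,29.5) (10.5,34.5) (5.5,37.5)
edge 0: (1,29.5)→(9.5,6)  cross = 1·6 − 9.5·29.5 = -274.2500; (r_i+r_j)·cross = 10.5·-274.2500 = -2879.6250
edge 1: (9.5,6)→(13,29.5)  cross = 9.5·29.5 − 13·6 = 202.2500; (r_i+r_j)·cross = 22.5·202.2500 = 4550.6250
edge 2: (13,29.5)→(10.5,34.5)  cross = 13·34.5 − 10.5·29.5 = 138.7500; (r_i+r_j)·cross = 23.5·138.7500 = 3260.6250
edge 3: (10.5,34.5)→(5.5,37.5)  cross = 10.5·37.5 − 5.5·34.5 = 204.0000; (r_i+r_j)·cross = 16·204.0000 = 3264.0000
edge 4: (5.5,37.5)→(1,29.5)  cross = 5.5·29.5 − 1·37.5 = 124.7500; (r_i+r_j)·cross = 6.5·124.7500 = 810.8750
Σcross = 395.5000 → A = |Σcross|/2 = 197.7500 mm²
Σ(r_i+r_j)·cross = 9006.5000 → first moment M = |Σ|/6 = 1501.0833
R_c = M/A = 1501.0833/197.7500 = 7.5908 mm
θ = 129° = 2.251475 rad
V = θ·R_c·A = 2.251475·7.5908·197.7500 = 3379.651 mm³

Volume = 3379.651 mm³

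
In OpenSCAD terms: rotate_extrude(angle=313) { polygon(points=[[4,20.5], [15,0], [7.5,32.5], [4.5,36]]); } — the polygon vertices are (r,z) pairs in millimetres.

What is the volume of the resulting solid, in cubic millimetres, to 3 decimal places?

Volume = 5618.914 mm³

Profile (r,z), 4 vertices: (4,20.5) (15,0) (7.5,32.5) (4.5,36)
edge 0: (4,20.5)→(15,0)  cross = 4·0 − 15·20.5 = -307.5000; (r_i+r_j)·cross = 19·-307.5000 = -5842.5000
edge 1: (15,0)→(7.5,32.5)  cross = 15·32.5 − 7.5·0 = 487.5000; (r_i+r_j)·cross = 22.5·487.5000 = 10968.7500
edge 2: (7.5,32.5)→(4.5,36)  cross = 7.5·36 − 4.5·32.5 = 123.7500; (r_i+r_j)·cross = 12·123.7500 = 1485.0000
edge 3: (4.5,36)→(4,20.5)  cross = 4.5·20.5 − 4·36 = -51.7500; (r_i+r_j)·cross = 8.5·-51.7500 = -439.8750
Σcross = 252.0000 → A = |Σcross|/2 = 126.0000 mm²
Σ(r_i+r_j)·cross = 6171.3750 → first moment M = |Σ|/6 = 1028.5625
R_c = M/A = 1028.5625/126.0000 = 8.1632 mm
θ = 313° = 5.462881 rad
V = θ·R_c·A = 5.462881·8.1632·126.0000 = 5618.914 mm³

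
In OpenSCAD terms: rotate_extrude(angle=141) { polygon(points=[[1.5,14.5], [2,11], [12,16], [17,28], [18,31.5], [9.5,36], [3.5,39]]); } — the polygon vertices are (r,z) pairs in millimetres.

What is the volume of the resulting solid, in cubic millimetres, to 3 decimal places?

Volume = 5842.672 mm³

Profile (r,z), 7 vertices: (1.5,14.5) (2,11) (12,16) (17,28) (18,31.5) (9.5,36) (3.5,39)
edge 0: (1.5,14.5)→(2,11)  cross = 1.5·11 − 2·14.5 = -12.5000; (r_i+r_j)·cross = 3.5·-12.5000 = -43.7500
edge 1: (2,11)→(12,16)  cross = 2·16 − 12·11 = -100.0000; (r_i+r_j)·cross = 14·-100.0000 = -1400.0000
edge 2: (12,16)→(17,28)  cross = 12·28 − 17·16 = 64.0000; (r_i+r_j)·cross = 29·64.0000 = 1856.0000
edge 3: (17,28)→(18,31.5)  cross = 17·31.5 − 18·28 = 31.5000; (r_i+r_j)·cross = 35·31.5000 = 1102.5000
edge 4: (18,31.5)→(9.5,36)  cross = 18·36 − 9.5·31.5 = 348.7500; (r_i+r_j)·cross = 27.5·348.7500 = 9590.6250
edge 5: (9.5,36)→(3.5,39)  cross = 9.5·39 − 3.5·36 = 244.5000; (r_i+r_j)·cross = 13·244.5000 = 3178.5000
edge 6: (3.5,39)→(1.5,14.5)  cross = 3.5·14.5 − 1.5·39 = -7.7500; (r_i+r_j)·cross = 5·-7.7500 = -38.7500
Σcross = 568.5000 → A = |Σcross|/2 = 284.2500 mm²
Σ(r_i+r_j)·cross = 14245.1250 → first moment M = |Σ|/6 = 2374.1875
R_c = M/A = 2374.1875/284.2500 = 8.3525 mm
θ = 141° = 2.460914 rad
V = θ·R_c·A = 2.460914·8.3525·284.2500 = 5842.672 mm³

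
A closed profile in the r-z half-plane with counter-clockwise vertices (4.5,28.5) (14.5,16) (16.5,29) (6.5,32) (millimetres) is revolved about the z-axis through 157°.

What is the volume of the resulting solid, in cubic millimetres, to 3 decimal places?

Volume = 3027.884 mm³

Profile (r,z), 4 vertices: (4.5,28.5) (14.5,16) (16.5,29) (6.5,32)
edge 0: (4.5,28.5)→(14.5,16)  cross = 4.5·16 − 14.5·28.5 = -341.2500; (r_i+r_j)·cross = 19·-341.2500 = -6483.7500
edge 1: (14.5,16)→(16.5,29)  cross = 14.5·29 − 16.5·16 = 156.5000; (r_i+r_j)·cross = 31·156.5000 = 4851.5000
edge 2: (16.5,29)→(6.5,32)  cross = 16.5·32 − 6.5·29 = 339.5000; (r_i+r_j)·cross = 23·339.5000 = 7808.5000
edge 3: (6.5,32)→(4.5,28.5)  cross = 6.5·28.5 − 4.5·32 = 41.2500; (r_i+r_j)·cross = 11·41.2500 = 453.7500
Σcross = 196.0000 → A = |Σcross|/2 = 98.0000 mm²
Σ(r_i+r_j)·cross = 6630.0000 → first moment M = |Σ|/6 = 1105.0000
R_c = M/A = 1105.0000/98.0000 = 11.2755 mm
θ = 157° = 2.740167 rad
V = θ·R_c·A = 2.740167·11.2755·98.0000 = 3027.884 mm³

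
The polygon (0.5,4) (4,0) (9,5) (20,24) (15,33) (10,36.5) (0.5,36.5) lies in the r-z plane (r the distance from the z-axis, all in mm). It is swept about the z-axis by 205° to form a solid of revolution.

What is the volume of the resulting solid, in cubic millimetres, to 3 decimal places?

Profile (r,z), 7 vertices: (0.5,4) (4,0) (9,5) (20,24) (15,33) (10,36.5) (0.5,36.5)
edge 0: (0.5,4)→(4,0)  cross = 0.5·0 − 4·4 = -16.0000; (r_i+r_j)·cross = 4.5·-16.0000 = -72.0000
edge 1: (4,0)→(9,5)  cross = 4·5 − 9·0 = 20.0000; (r_i+r_j)·cross = 13·20.0000 = 260.0000
edge 2: (9,5)→(20,24)  cross = 9·24 − 20·5 = 116.0000; (r_i+r_j)·cross = 29·116.0000 = 3364.0000
edge 3: (20,24)→(15,33)  cross = 20·33 − 15·24 = 300.0000; (r_i+r_j)·cross = 35·300.0000 = 10500.0000
edge 4: (15,33)→(10,36.5)  cross = 15·36.5 − 10·33 = 217.5000; (r_i+r_j)·cross = 25·217.5000 = 5437.5000
edge 5: (10,36.5)→(0.5,36.5)  cross = 10·36.5 − 0.5·36.5 = 346.7500; (r_i+r_j)·cross = 10.5·346.7500 = 3640.8750
edge 6: (0.5,36.5)→(0.5,4)  cross = 0.5·4 − 0.5·36.5 = -16.2500; (r_i+r_j)·cross = 1·-16.2500 = -16.2500
Σcross = 968.0000 → A = |Σcross|/2 = 484.0000 mm²
Σ(r_i+r_j)·cross = 23114.1250 → first moment M = |Σ|/6 = 3852.3542
R_c = M/A = 3852.3542/484.0000 = 7.9594 mm
θ = 205° = 3.577925 rad
V = θ·R_c·A = 3.577925·7.9594·484.0000 = 13783.434 mm³

Volume = 13783.434 mm³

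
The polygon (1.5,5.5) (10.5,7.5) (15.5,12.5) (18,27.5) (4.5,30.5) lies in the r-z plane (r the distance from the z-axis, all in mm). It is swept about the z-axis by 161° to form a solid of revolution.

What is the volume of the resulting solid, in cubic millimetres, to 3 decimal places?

Profile (r,z), 5 vertices: (1.5,5.5) (10.5,7.5) (15.5,12.5) (18,27.5) (4.5,30.5)
edge 0: (1.5,5.5)→(10.5,7.5)  cross = 1.5·7.5 − 10.5·5.5 = -46.5000; (r_i+r_j)·cross = 12·-46.5000 = -558.0000
edge 1: (10.5,7.5)→(15.5,12.5)  cross = 10.5·12.5 − 15.5·7.5 = 15.0000; (r_i+r_j)·cross = 26·15.0000 = 390.0000
edge 2: (15.5,12.5)→(18,27.5)  cross = 15.5·27.5 − 18·12.5 = 201.2500; (r_i+r_j)·cross = 33.5·201.2500 = 6741.8750
edge 3: (18,27.5)→(4.5,30.5)  cross = 18·30.5 − 4.5·27.5 = 425.2500; (r_i+r_j)·cross = 22.5·425.2500 = 9568.1250
edge 4: (4.5,30.5)→(1.5,5.5)  cross = 4.5·5.5 − 1.5·30.5 = -21.0000; (r_i+r_j)·cross = 6·-21.0000 = -126.0000
Σcross = 574.0000 → A = |Σcross|/2 = 287.0000 mm²
Σ(r_i+r_j)·cross = 16016.0000 → first moment M = |Σ|/6 = 2669.3333
R_c = M/A = 2669.3333/287.0000 = 9.3008 mm
θ = 161° = 2.809980 rad
V = θ·R_c·A = 2.809980·9.3008·287.0000 = 7500.774 mm³

Volume = 7500.774 mm³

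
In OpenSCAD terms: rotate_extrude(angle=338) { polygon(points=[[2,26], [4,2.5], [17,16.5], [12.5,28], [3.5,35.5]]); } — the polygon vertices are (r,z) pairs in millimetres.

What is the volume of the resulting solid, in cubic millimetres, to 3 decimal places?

Volume = 13272.369 mm³

Profile (r,z), 5 vertices: (2,26) (4,2.5) (17,16.5) (12.5,28) (3.5,35.5)
edge 0: (2,26)→(4,2.5)  cross = 2·2.5 − 4·26 = -99.0000; (r_i+r_j)·cross = 6·-99.0000 = -594.0000
edge 1: (4,2.5)→(17,16.5)  cross = 4·16.5 − 17·2.5 = 23.5000; (r_i+r_j)·cross = 21·23.5000 = 493.5000
edge 2: (17,16.5)→(12.5,28)  cross = 17·28 − 12.5·16.5 = 269.7500; (r_i+r_j)·cross = 29.5·269.7500 = 7957.6250
edge 3: (12.5,28)→(3.5,35.5)  cross = 12.5·35.5 − 3.5·28 = 345.7500; (r_i+r_j)·cross = 16·345.7500 = 5532.0000
edge 4: (3.5,35.5)→(2,26)  cross = 3.5·26 − 2·35.5 = 20.0000; (r_i+r_j)·cross = 5.5·20.0000 = 110.0000
Σcross = 560.0000 → A = |Σcross|/2 = 280.0000 mm²
Σ(r_i+r_j)·cross = 13499.1250 → first moment M = |Σ|/6 = 2249.8542
R_c = M/A = 2249.8542/280.0000 = 8.0352 mm
θ = 338° = 5.899213 rad
V = θ·R_c·A = 5.899213·8.0352·280.0000 = 13272.369 mm³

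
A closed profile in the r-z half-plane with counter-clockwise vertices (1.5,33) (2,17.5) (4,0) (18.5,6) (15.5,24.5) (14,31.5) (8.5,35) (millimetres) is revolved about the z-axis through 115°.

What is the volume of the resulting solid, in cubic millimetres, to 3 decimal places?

Volume = 7959.896 mm³

Profile (r,z), 7 vertices: (1.5,33) (2,17.5) (4,0) (18.5,6) (15.5,24.5) (14,31.5) (8.5,35)
edge 0: (1.5,33)→(2,17.5)  cross = 1.5·17.5 − 2·33 = -39.7500; (r_i+r_j)·cross = 3.5·-39.7500 = -139.1250
edge 1: (2,17.5)→(4,0)  cross = 2·0 − 4·17.5 = -70.0000; (r_i+r_j)·cross = 6·-70.0000 = -420.0000
edge 2: (4,0)→(18.5,6)  cross = 4·6 − 18.5·0 = 24.0000; (r_i+r_j)·cross = 22.5·24.0000 = 540.0000
edge 3: (18.5,6)→(15.5,24.5)  cross = 18.5·24.5 − 15.5·6 = 360.2500; (r_i+r_j)·cross = 34·360.2500 = 12248.5000
edge 4: (15.5,24.5)→(14,31.5)  cross = 15.5·31.5 − 14·24.5 = 145.2500; (r_i+r_j)·cross = 29.5·145.2500 = 4284.8750
edge 5: (14,31.5)→(8.5,35)  cross = 14·35 − 8.5·31.5 = 222.2500; (r_i+r_j)·cross = 22.5·222.2500 = 5000.6250
edge 6: (8.5,35)→(1.5,33)  cross = 8.5·33 − 1.5·35 = 228.0000; (r_i+r_j)·cross = 10·228.0000 = 2280.0000
Σcross = 870.0000 → A = |Σcross|/2 = 435.0000 mm²
Σ(r_i+r_j)·cross = 23794.8750 → first moment M = |Σ|/6 = 3965.8125
R_c = M/A = 3965.8125/435.0000 = 9.1168 mm
θ = 115° = 2.007129 rad
V = θ·R_c·A = 2.007129·9.1168·435.0000 = 7959.896 mm³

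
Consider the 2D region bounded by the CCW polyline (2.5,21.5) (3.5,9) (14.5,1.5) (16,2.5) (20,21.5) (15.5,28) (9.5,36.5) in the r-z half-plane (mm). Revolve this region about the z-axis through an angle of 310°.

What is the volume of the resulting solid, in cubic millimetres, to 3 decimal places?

Volume = 22801.738 mm³

Profile (r,z), 7 vertices: (2.5,21.5) (3.5,9) (14.5,1.5) (16,2.5) (20,21.5) (15.5,28) (9.5,36.5)
edge 0: (2.5,21.5)→(3.5,9)  cross = 2.5·9 − 3.5·21.5 = -52.7500; (r_i+r_j)·cross = 6·-52.7500 = -316.5000
edge 1: (3.5,9)→(14.5,1.5)  cross = 3.5·1.5 − 14.5·9 = -125.2500; (r_i+r_j)·cross = 18·-125.2500 = -2254.5000
edge 2: (14.5,1.5)→(16,2.5)  cross = 14.5·2.5 − 16·1.5 = 12.2500; (r_i+r_j)·cross = 30.5·12.2500 = 373.6250
edge 3: (16,2.5)→(20,21.5)  cross = 16·21.5 − 20·2.5 = 294.0000; (r_i+r_j)·cross = 36·294.0000 = 10584.0000
edge 4: (20,21.5)→(15.5,28)  cross = 20·28 − 15.5·21.5 = 226.7500; (r_i+r_j)·cross = 35.5·226.7500 = 8049.6250
edge 5: (15.5,28)→(9.5,36.5)  cross = 15.5·36.5 − 9.5·28 = 299.7500; (r_i+r_j)·cross = 25·299.7500 = 7493.7500
edge 6: (9.5,36.5)→(2.5,21.5)  cross = 9.5·21.5 − 2.5·36.5 = 113.0000; (r_i+r_j)·cross = 12·113.0000 = 1356.0000
Σcross = 767.7500 → A = |Σcross|/2 = 383.8750 mm²
Σ(r_i+r_j)·cross = 25286.0000 → first moment M = |Σ|/6 = 4214.3333
R_c = M/A = 4214.3333/383.8750 = 10.9784 mm
θ = 310° = 5.410521 rad
V = θ·R_c·A = 5.410521·10.9784·383.8750 = 22801.738 mm³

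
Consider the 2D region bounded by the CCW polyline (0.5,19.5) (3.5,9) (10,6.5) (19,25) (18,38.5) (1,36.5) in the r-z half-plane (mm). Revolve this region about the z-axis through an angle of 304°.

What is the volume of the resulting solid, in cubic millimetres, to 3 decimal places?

Volume = 21819.664 mm³

Profile (r,z), 6 vertices: (0.5,19.5) (3.5,9) (10,6.5) (19,25) (18,38.5) (1,36.5)
edge 0: (0.5,19.5)→(3.5,9)  cross = 0.5·9 − 3.5·19.5 = -63.7500; (r_i+r_j)·cross = 4·-63.7500 = -255.0000
edge 1: (3.5,9)→(10,6.5)  cross = 3.5·6.5 − 10·9 = -67.2500; (r_i+r_j)·cross = 13.5·-67.2500 = -907.8750
edge 2: (10,6.5)→(19,25)  cross = 10·25 − 19·6.5 = 126.5000; (r_i+r_j)·cross = 29·126.5000 = 3668.5000
edge 3: (19,25)→(18,38.5)  cross = 19·38.5 − 18·25 = 281.5000; (r_i+r_j)·cross = 37·281.5000 = 10415.5000
edge 4: (18,38.5)→(1,36.5)  cross = 18·36.5 − 1·38.5 = 618.5000; (r_i+r_j)·cross = 19·618.5000 = 11751.5000
edge 5: (1,36.5)→(0.5,19.5)  cross = 1·19.5 − 0.5·36.5 = 1.2500; (r_i+r_j)·cross = 1.5·1.2500 = 1.8750
Σcross = 896.7500 → A = |Σcross|/2 = 448.3750 mm²
Σ(r_i+r_j)·cross = 24674.5000 → first moment M = |Σ|/6 = 4112.4167
R_c = M/A = 4112.4167/448.3750 = 9.1718 mm
θ = 304° = 5.305801 rad
V = θ·R_c·A = 5.305801·9.1718·448.3750 = 21819.664 mm³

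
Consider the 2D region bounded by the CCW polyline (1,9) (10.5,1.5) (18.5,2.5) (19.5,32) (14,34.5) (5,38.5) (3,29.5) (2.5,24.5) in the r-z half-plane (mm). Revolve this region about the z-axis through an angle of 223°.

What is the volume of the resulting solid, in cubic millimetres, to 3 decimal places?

Volume = 22230.774 mm³

Profile (r,z), 8 vertices: (1,9) (10.5,1.5) (18.5,2.5) (19.5,32) (14,34.5) (5,38.5) (3,29.5) (2.5,24.5)
edge 0: (1,9)→(10.5,1.5)  cross = 1·1.5 − 10.5·9 = -93.0000; (r_i+r_j)·cross = 11.5·-93.0000 = -1069.5000
edge 1: (10.5,1.5)→(18.5,2.5)  cross = 10.5·2.5 − 18.5·1.5 = -1.5000; (r_i+r_j)·cross = 29·-1.5000 = -43.5000
edge 2: (18.5,2.5)→(19.5,32)  cross = 18.5·32 − 19.5·2.5 = 543.2500; (r_i+r_j)·cross = 38·543.2500 = 20643.5000
edge 3: (19.5,32)→(14,34.5)  cross = 19.5·34.5 − 14·32 = 224.7500; (r_i+r_j)·cross = 33.5·224.7500 = 7529.1250
edge 4: (14,34.5)→(5,38.5)  cross = 14·38.5 − 5·34.5 = 366.5000; (r_i+r_j)·cross = 19·366.5000 = 6963.5000
edge 5: (5,38.5)→(3,29.5)  cross = 5·29.5 − 3·38.5 = 32.0000; (r_i+r_j)·cross = 8·32.0000 = 256.0000
edge 6: (3,29.5)→(2.5,24.5)  cross = 3·24.5 − 2.5·29.5 = -0.2500; (r_i+r_j)·cross = 5.5·-0.2500 = -1.3750
edge 7: (2.5,24.5)→(1,9)  cross = 2.5·9 − 1·24.5 = -2.0000; (r_i+r_j)·cross = 3.5·-2.0000 = -7.0000
Σcross = 1069.7500 → A = |Σcross|/2 = 534.8750 mm²
Σ(r_i+r_j)·cross = 34270.7500 → first moment M = |Σ|/6 = 5711.7917
R_c = M/A = 5711.7917/534.8750 = 10.6787 mm
θ = 223° = 3.892084 rad
V = θ·R_c·A = 3.892084·10.6787·534.8750 = 22230.774 mm³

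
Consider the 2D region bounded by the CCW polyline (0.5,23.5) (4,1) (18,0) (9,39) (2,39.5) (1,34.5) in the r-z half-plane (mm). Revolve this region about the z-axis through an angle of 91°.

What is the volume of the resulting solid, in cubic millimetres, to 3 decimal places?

Profile (r,z), 6 vertices: (0.5,23.5) (4,1) (18,0) (9,39) (2,39.5) (1,34.5)
edge 0: (0.5,23.5)→(4,1)  cross = 0.5·1 − 4·23.5 = -93.5000; (r_i+r_j)·cross = 4.5·-93.5000 = -420.7500
edge 1: (4,1)→(18,0)  cross = 4·0 − 18·1 = -18.0000; (r_i+r_j)·cross = 22·-18.0000 = -396.0000
edge 2: (18,0)→(9,39)  cross = 18·39 − 9·0 = 702.0000; (r_i+r_j)·cross = 27·702.0000 = 18954.0000
edge 3: (9,39)→(2,39.5)  cross = 9·39.5 − 2·39 = 277.5000; (r_i+r_j)·cross = 11·277.5000 = 3052.5000
edge 4: (2,39.5)→(1,34.5)  cross = 2·34.5 − 1·39.5 = 29.5000; (r_i+r_j)·cross = 3·29.5000 = 88.5000
edge 5: (1,34.5)→(0.5,23.5)  cross = 1·23.5 − 0.5·34.5 = 6.2500; (r_i+r_j)·cross = 1.5·6.2500 = 9.3750
Σcross = 903.7500 → A = |Σcross|/2 = 451.8750 mm²
Σ(r_i+r_j)·cross = 21287.6250 → first moment M = |Σ|/6 = 3547.9375
R_c = M/A = 3547.9375/451.8750 = 7.8516 mm
θ = 91° = 1.588250 rad
V = θ·R_c·A = 1.588250·7.8516·451.8750 = 5635.010 mm³

Volume = 5635.010 mm³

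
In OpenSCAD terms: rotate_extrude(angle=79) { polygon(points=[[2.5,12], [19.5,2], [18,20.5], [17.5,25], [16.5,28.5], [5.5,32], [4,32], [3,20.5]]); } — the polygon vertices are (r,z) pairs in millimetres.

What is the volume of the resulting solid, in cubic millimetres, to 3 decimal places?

Profile (r,z), 8 vertices: (2.5,12) (19.5,2) (18,20.5) (17.5,25) (16.5,28.5) (5.5,32) (4,32) (3,20.5)
edge 0: (2.5,12)→(19.5,2)  cross = 2.5·2 − 19.5·12 = -229.0000; (r_i+r_j)·cross = 22·-229.0000 = -5038.0000
edge 1: (19.5,2)→(18,20.5)  cross = 19.5·20.5 − 18·2 = 363.7500; (r_i+r_j)·cross = 37.5·363.7500 = 13640.6250
edge 2: (18,20.5)→(17.5,25)  cross = 18·25 − 17.5·20.5 = 91.2500; (r_i+r_j)·cross = 35.5·91.2500 = 3239.3750
edge 3: (17.5,25)→(16.5,28.5)  cross = 17.5·28.5 − 16.5·25 = 86.2500; (r_i+r_j)·cross = 34·86.2500 = 2932.5000
edge 4: (16.5,28.5)→(5.5,32)  cross = 16.5·32 − 5.5·28.5 = 371.2500; (r_i+r_j)·cross = 22·371.2500 = 8167.5000
edge 5: (5.5,32)→(4,32)  cross = 5.5·32 − 4·32 = 48.0000; (r_i+r_j)·cross = 9.5·48.0000 = 456.0000
edge 6: (4,32)→(3,20.5)  cross = 4·20.5 − 3·32 = -14.0000; (r_i+r_j)·cross = 7·-14.0000 = -98.0000
edge 7: (3,20.5)→(2.5,12)  cross = 3·12 − 2.5·20.5 = -15.2500; (r_i+r_j)·cross = 5.5·-15.2500 = -83.8750
Σcross = 702.2500 → A = |Σcross|/2 = 351.1250 mm²
Σ(r_i+r_j)·cross = 23216.1250 → first moment M = |Σ|/6 = 3869.3542
R_c = M/A = 3869.3542/351.1250 = 11.0199 mm
θ = 79° = 1.378810 rad
V = θ·R_c·A = 1.378810·11.0199·351.1250 = 5335.105 mm³

Volume = 5335.105 mm³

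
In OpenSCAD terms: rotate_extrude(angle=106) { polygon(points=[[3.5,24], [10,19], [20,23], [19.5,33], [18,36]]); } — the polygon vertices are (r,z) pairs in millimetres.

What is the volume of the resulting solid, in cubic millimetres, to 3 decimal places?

Volume = 3743.574 mm³

Profile (r,z), 5 vertices: (3.5,24) (10,19) (20,23) (19.5,33) (18,36)
edge 0: (3.5,24)→(10,19)  cross = 3.5·19 − 10·24 = -173.5000; (r_i+r_j)·cross = 13.5·-173.5000 = -2342.2500
edge 1: (10,19)→(20,23)  cross = 10·23 − 20·19 = -150.0000; (r_i+r_j)·cross = 30·-150.0000 = -4500.0000
edge 2: (20,23)→(19.5,33)  cross = 20·33 − 19.5·23 = 211.5000; (r_i+r_j)·cross = 39.5·211.5000 = 8354.2500
edge 3: (19.5,33)→(18,36)  cross = 19.5·36 − 18·33 = 108.0000; (r_i+r_j)·cross = 37.5·108.0000 = 4050.0000
edge 4: (18,36)→(3.5,24)  cross = 18·24 − 3.5·36 = 306.0000; (r_i+r_j)·cross = 21.5·306.0000 = 6579.0000
Σcross = 302.0000 → A = |Σcross|/2 = 151.0000 mm²
Σ(r_i+r_j)·cross = 12141.0000 → first moment M = |Σ|/6 = 2023.5000
R_c = M/A = 2023.5000/151.0000 = 13.4007 mm
θ = 106° = 1.850049 rad
V = θ·R_c·A = 1.850049·13.4007·151.0000 = 3743.574 mm³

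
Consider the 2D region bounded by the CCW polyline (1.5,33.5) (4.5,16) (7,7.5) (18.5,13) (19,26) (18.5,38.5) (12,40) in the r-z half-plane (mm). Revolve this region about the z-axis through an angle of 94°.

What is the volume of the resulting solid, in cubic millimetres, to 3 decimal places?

Profile (r,z), 7 vertices: (1.5,33.5) (4.5,16) (7,7.5) (18.5,13) (19,26) (18.5,38.5) (12,40)
edge 0: (1.5,33.5)→(4.5,16)  cross = 1.5·16 − 4.5·33.5 = -126.7500; (r_i+r_j)·cross = 6·-126.7500 = -760.5000
edge 1: (4.5,16)→(7,7.5)  cross = 4.5·7.5 − 7·16 = -78.2500; (r_i+r_j)·cross = 11.5·-78.2500 = -899.8750
edge 2: (7,7.5)→(18.5,13)  cross = 7·13 − 18.5·7.5 = -47.7500; (r_i+r_j)·cross = 25.5·-47.7500 = -1217.6250
edge 3: (18.5,13)→(19,26)  cross = 18.5·26 − 19·13 = 234.0000; (r_i+r_j)·cross = 37.5·234.0000 = 8775.0000
edge 4: (19,26)→(18.5,38.5)  cross = 19·38.5 − 18.5·26 = 250.5000; (r_i+r_j)·cross = 37.5·250.5000 = 9393.7500
edge 5: (18.5,38.5)→(12,40)  cross = 18.5·40 − 12·38.5 = 278.0000; (r_i+r_j)·cross = 30.5·278.0000 = 8479.0000
edge 6: (12,40)→(1.5,33.5)  cross = 12·33.5 − 1.5·40 = 342.0000; (r_i+r_j)·cross = 13.5·342.0000 = 4617.0000
Σcross = 851.7500 → A = |Σcross|/2 = 425.8750 mm²
Σ(r_i+r_j)·cross = 28386.7500 → first moment M = |Σ|/6 = 4731.1250
R_c = M/A = 4731.1250/425.8750 = 11.1092 mm
θ = 94° = 1.640609 rad
V = θ·R_c·A = 1.640609·11.1092·425.8750 = 7761.929 mm³

Volume = 7761.929 mm³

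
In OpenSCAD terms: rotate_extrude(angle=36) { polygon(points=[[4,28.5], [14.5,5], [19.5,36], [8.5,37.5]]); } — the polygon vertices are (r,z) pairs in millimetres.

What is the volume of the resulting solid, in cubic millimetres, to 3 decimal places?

Volume = 2117.224 mm³

Profile (r,z), 4 vertices: (4,28.5) (14.5,5) (19.5,36) (8.5,37.5)
edge 0: (4,28.5)→(14.5,5)  cross = 4·5 − 14.5·28.5 = -393.2500; (r_i+r_j)·cross = 18.5·-393.2500 = -7275.1250
edge 1: (14.5,5)→(19.5,36)  cross = 14.5·36 − 19.5·5 = 424.5000; (r_i+r_j)·cross = 34·424.5000 = 14433.0000
edge 2: (19.5,36)→(8.5,37.5)  cross = 19.5·37.5 − 8.5·36 = 425.2500; (r_i+r_j)·cross = 28·425.2500 = 11907.0000
edge 3: (8.5,37.5)→(4,28.5)  cross = 8.5·28.5 − 4·37.5 = 92.2500; (r_i+r_j)·cross = 12.5·92.2500 = 1153.1250
Σcross = 548.7500 → A = |Σcross|/2 = 274.3750 mm²
Σ(r_i+r_j)·cross = 20218.0000 → first moment M = |Σ|/6 = 3369.6667
R_c = M/A = 3369.6667/274.3750 = 12.2812 mm
θ = 36° = 0.628319 rad
V = θ·R_c·A = 0.628319·12.2812·274.3750 = 2117.224 mm³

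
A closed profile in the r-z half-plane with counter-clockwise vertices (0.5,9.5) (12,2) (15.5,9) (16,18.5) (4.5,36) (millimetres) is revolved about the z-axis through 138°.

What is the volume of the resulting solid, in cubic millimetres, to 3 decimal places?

Profile (r,z), 5 vertices: (0.5,9.5) (12,2) (15.5,9) (16,18.5) (4.5,36)
edge 0: (0.5,9.5)→(12,2)  cross = 0.5·2 − 12·9.5 = -113.0000; (r_i+r_j)·cross = 12.5·-113.0000 = -1412.5000
edge 1: (12,2)→(15.5,9)  cross = 12·9 − 15.5·2 = 77.0000; (r_i+r_j)·cross = 27.5·77.0000 = 2117.5000
edge 2: (15.5,9)→(16,18.5)  cross = 15.5·18.5 − 16·9 = 142.7500; (r_i+r_j)·cross = 31.5·142.7500 = 4496.6250
edge 3: (16,18.5)→(4.5,36)  cross = 16·36 − 4.5·18.5 = 492.7500; (r_i+r_j)·cross = 20.5·492.7500 = 10101.3750
edge 4: (4.5,36)→(0.5,9.5)  cross = 4.5·9.5 − 0.5·36 = 24.7500; (r_i+r_j)·cross = 5·24.7500 = 123.7500
Σcross = 624.2500 → A = |Σcross|/2 = 312.1250 mm²
Σ(r_i+r_j)·cross = 15426.7500 → first moment M = |Σ|/6 = 2571.1250
R_c = M/A = 2571.1250/312.1250 = 8.2375 mm
θ = 138° = 2.408554 rad
V = θ·R_c·A = 2.408554·8.2375·312.1250 = 6192.694 mm³

Volume = 6192.694 mm³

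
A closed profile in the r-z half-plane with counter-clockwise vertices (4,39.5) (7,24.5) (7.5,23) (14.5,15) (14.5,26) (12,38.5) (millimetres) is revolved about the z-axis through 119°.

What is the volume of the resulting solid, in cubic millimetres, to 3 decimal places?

Volume = 3155.480 mm³

Profile (r,z), 6 vertices: (4,39.5) (7,24.5) (7.5,23) (14.5,15) (14.5,26) (12,38.5)
edge 0: (4,39.5)→(7,24.5)  cross = 4·24.5 − 7·39.5 = -178.5000; (r_i+r_j)·cross = 11·-178.5000 = -1963.5000
edge 1: (7,24.5)→(7.5,23)  cross = 7·23 − 7.5·24.5 = -22.7500; (r_i+r_j)·cross = 14.5·-22.7500 = -329.8750
edge 2: (7.5,23)→(14.5,15)  cross = 7.5·15 − 14.5·23 = -221.0000; (r_i+r_j)·cross = 22·-221.0000 = -4862.0000
edge 3: (14.5,15)→(14.5,26)  cross = 14.5·26 − 14.5·15 = 159.5000; (r_i+r_j)·cross = 29·159.5000 = 4625.5000
edge 4: (14.5,26)→(12,38.5)  cross = 14.5·38.5 − 12·26 = 246.2500; (r_i+r_j)·cross = 26.5·246.2500 = 6525.6250
edge 5: (12,38.5)→(4,39.5)  cross = 12·39.5 − 4·38.5 = 320.0000; (r_i+r_j)·cross = 16·320.0000 = 5120.0000
Σcross = 303.5000 → A = |Σcross|/2 = 151.7500 mm²
Σ(r_i+r_j)·cross = 9115.7500 → first moment M = |Σ|/6 = 1519.2917
R_c = M/A = 1519.2917/151.7500 = 10.0118 mm
θ = 119° = 2.076942 rad
V = θ·R_c·A = 2.076942·10.0118·151.7500 = 3155.480 mm³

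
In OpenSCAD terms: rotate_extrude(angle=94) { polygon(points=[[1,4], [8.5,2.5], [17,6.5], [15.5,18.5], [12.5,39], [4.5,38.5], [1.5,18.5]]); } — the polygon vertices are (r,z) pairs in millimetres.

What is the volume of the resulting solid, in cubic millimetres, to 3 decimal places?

Profile (r,z), 7 vertices: (1,4) (8.5,2.5) (17,6.5) (15.5,18.5) (12.5,39) (4.5,38.5) (1.5,18.5)
edge 0: (1,4)→(8.5,2.5)  cross = 1·2.5 − 8.5·4 = -31.5000; (r_i+r_j)·cross = 9.5·-31.5000 = -299.2500
edge 1: (8.5,2.5)→(17,6.5)  cross = 8.5·6.5 − 17·2.5 = 12.7500; (r_i+r_j)·cross = 25.5·12.7500 = 325.1250
edge 2: (17,6.5)→(15.5,18.5)  cross = 17·18.5 − 15.5·6.5 = 213.7500; (r_i+r_j)·cross = 32.5·213.7500 = 6946.8750
edge 3: (15.5,18.5)→(12.5,39)  cross = 15.5·39 − 12.5·18.5 = 373.2500; (r_i+r_j)·cross = 28·373.2500 = 10451.0000
edge 4: (12.5,39)→(4.5,38.5)  cross = 12.5·38.5 − 4.5·39 = 305.7500; (r_i+r_j)·cross = 17·305.7500 = 5197.7500
edge 5: (4.5,38.5)→(1.5,18.5)  cross = 4.5·18.5 − 1.5·38.5 = 25.5000; (r_i+r_j)·cross = 6·25.5000 = 153.0000
edge 6: (1.5,18.5)→(1,4)  cross = 1.5·4 − 1·18.5 = -12.5000; (r_i+r_j)·cross = 2.5·-12.5000 = -31.2500
Σcross = 887.0000 → A = |Σcross|/2 = 443.5000 mm²
Σ(r_i+r_j)·cross = 22743.2500 → first moment M = |Σ|/6 = 3790.5417
R_c = M/A = 3790.5417/443.5000 = 8.5469 mm
θ = 94° = 1.640609 rad
V = θ·R_c·A = 1.640609·8.5469·443.5000 = 6218.799 mm³

Volume = 6218.799 mm³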